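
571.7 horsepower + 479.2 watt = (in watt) 4.268e+05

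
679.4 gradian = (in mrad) 1.067e+04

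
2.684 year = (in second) 8.464e+07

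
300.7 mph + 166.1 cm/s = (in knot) 264.5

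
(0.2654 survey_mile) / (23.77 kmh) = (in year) 2.051e-06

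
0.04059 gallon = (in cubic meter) 0.0001536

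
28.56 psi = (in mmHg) 1477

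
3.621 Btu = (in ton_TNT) 9.131e-07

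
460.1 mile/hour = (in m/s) 205.7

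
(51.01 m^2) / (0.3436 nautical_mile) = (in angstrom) 8.016e+08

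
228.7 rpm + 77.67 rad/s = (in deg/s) 5822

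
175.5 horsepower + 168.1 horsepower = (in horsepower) 343.6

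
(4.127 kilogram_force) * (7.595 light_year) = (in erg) 2.908e+25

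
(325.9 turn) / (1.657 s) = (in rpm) 1.18e+04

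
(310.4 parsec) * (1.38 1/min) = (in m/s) 2.203e+17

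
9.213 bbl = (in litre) 1465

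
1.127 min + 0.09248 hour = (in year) 1.27e-05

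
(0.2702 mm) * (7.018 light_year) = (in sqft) 1.931e+14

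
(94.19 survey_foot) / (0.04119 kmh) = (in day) 0.02904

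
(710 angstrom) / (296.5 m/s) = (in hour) 6.652e-14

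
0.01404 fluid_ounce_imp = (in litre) 0.0003989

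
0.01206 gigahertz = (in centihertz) 1.206e+09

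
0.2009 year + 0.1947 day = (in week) 10.5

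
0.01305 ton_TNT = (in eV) 3.408e+26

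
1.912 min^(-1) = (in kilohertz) 3.187e-05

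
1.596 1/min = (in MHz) 2.66e-08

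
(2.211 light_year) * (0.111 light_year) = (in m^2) 2.197e+31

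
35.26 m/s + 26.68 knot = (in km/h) 176.3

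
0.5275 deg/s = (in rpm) 0.08792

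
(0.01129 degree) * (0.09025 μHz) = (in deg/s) 1.019e-09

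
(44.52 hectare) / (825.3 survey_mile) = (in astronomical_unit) 2.241e-12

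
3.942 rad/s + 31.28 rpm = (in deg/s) 413.5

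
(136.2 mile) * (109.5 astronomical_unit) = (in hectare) 3.591e+14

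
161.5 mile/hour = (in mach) 0.212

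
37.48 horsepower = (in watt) 2.795e+04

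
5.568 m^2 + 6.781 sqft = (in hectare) 0.0006198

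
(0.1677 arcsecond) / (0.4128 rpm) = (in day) 2.177e-10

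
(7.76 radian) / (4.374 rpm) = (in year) 5.372e-07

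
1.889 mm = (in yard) 0.002066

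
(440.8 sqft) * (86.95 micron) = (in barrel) 0.0224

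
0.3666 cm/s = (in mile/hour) 0.008201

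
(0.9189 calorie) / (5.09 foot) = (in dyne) 2.478e+05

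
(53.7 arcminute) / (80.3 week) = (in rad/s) 3.216e-10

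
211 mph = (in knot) 183.4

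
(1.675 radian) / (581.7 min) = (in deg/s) 0.00275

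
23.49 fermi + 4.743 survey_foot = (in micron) 1.446e+06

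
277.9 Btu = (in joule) 2.932e+05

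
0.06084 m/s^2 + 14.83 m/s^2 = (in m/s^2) 14.89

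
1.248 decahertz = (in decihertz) 124.8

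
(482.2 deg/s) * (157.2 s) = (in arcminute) 4.548e+06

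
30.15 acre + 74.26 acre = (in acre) 104.4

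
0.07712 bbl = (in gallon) 3.239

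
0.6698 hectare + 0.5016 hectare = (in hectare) 1.171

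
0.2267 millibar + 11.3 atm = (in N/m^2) 1.145e+06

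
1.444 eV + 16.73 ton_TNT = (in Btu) 6.635e+07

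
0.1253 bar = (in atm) 0.1237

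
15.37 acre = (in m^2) 6.22e+04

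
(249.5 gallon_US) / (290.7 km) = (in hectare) 3.249e-10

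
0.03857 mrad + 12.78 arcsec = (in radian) 0.0001005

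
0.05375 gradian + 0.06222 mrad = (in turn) 0.0001443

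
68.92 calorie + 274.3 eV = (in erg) 2.884e+09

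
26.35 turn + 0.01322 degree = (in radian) 165.6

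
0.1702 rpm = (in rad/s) 0.01782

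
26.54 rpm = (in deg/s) 159.2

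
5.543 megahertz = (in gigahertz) 0.005543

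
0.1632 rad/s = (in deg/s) 9.351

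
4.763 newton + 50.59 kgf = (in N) 500.9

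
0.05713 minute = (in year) 1.087e-07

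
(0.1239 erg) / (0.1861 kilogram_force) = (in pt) 1.924e-05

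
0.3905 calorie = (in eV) 1.02e+19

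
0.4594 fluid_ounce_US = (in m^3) 1.359e-05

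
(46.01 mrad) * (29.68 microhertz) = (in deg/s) 7.824e-05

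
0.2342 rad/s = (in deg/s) 13.42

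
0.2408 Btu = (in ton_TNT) 6.072e-08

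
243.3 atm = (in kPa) 2.465e+04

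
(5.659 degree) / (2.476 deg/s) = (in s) 2.286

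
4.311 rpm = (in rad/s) 0.4514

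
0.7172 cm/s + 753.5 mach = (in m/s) 2.566e+05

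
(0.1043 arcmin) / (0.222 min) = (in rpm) 2.175e-05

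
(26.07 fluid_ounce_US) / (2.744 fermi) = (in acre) 6.943e+07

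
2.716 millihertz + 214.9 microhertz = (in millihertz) 2.931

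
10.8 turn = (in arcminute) 2.333e+05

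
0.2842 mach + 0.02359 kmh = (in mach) 0.2842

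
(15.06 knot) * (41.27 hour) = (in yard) 1.259e+06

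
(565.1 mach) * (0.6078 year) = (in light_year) 0.0003898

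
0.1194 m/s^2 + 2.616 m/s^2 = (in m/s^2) 2.735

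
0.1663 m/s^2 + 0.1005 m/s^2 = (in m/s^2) 0.2668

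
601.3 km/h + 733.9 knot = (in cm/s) 5.446e+04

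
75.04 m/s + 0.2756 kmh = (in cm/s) 7512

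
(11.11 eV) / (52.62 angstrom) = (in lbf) 7.605e-11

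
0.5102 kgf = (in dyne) 5.003e+05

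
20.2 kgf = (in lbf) 44.53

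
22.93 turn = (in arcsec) 2.972e+07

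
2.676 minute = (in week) 0.0002655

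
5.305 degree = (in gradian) 5.894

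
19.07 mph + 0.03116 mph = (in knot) 16.6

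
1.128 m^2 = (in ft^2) 12.14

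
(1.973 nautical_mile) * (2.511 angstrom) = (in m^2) 9.175e-07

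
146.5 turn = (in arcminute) 3.164e+06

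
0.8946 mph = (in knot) 0.7774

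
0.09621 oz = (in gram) 2.728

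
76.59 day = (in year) 0.2098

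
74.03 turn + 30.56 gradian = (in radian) 465.6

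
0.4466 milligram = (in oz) 1.575e-05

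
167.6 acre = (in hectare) 67.83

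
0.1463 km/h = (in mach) 0.0001194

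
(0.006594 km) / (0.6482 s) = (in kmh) 36.62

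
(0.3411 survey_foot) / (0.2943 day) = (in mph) 9.146e-06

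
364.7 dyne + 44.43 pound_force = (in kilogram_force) 20.15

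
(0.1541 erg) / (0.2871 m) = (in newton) 5.367e-08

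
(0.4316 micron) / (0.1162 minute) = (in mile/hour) 1.385e-07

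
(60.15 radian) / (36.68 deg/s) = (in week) 0.0001554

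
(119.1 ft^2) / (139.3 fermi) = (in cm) 7.943e+15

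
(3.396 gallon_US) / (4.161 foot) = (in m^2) 0.01014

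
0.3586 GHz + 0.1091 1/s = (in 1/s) 3.586e+08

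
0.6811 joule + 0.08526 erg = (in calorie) 0.1628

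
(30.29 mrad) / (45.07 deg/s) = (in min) 0.0006418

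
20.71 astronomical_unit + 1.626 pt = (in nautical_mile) 1.673e+09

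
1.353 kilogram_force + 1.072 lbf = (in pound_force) 4.055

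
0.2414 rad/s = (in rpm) 2.305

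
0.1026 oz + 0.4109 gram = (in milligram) 3320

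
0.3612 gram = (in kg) 0.0003612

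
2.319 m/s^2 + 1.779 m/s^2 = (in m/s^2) 4.098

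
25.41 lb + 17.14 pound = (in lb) 42.55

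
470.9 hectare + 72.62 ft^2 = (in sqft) 5.069e+07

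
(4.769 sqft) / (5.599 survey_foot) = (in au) 1.735e-12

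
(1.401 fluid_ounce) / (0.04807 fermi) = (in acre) 2.13e+08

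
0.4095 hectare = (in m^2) 4095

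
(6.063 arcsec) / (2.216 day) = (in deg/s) 8.796e-09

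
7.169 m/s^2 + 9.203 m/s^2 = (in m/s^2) 16.37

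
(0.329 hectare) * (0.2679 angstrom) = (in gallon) 2.328e-05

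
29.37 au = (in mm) 4.394e+15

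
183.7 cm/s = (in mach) 0.005395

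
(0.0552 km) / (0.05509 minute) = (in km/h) 60.12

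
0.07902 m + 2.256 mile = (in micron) 3.631e+09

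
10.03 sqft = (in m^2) 0.9318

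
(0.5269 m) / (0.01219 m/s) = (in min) 0.7204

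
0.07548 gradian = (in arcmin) 4.076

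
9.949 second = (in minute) 0.1658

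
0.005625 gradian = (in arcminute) 0.3038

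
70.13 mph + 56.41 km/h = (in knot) 91.4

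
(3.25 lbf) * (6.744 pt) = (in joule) 0.03439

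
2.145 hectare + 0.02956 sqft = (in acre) 5.3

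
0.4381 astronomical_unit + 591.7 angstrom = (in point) 1.858e+14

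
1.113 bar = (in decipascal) 1.113e+06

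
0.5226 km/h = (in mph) 0.3247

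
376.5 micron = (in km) 3.765e-07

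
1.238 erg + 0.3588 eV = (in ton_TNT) 2.959e-17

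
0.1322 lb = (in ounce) 2.115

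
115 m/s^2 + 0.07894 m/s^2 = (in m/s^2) 115.1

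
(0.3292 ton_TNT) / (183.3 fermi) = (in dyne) 7.514e+26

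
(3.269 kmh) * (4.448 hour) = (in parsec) 4.712e-13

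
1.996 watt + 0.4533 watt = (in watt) 2.449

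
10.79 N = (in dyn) 1.079e+06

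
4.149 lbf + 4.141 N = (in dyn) 2.26e+06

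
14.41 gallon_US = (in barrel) 0.3431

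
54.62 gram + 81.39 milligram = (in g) 54.7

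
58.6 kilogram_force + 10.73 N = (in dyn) 5.854e+07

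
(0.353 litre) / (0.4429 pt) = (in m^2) 2.259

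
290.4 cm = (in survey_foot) 9.528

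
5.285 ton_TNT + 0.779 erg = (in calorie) 5.285e+09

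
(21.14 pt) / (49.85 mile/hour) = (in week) 5.533e-10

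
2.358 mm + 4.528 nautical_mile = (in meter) 8386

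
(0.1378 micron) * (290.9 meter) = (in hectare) 4.009e-09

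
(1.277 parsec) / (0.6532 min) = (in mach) 2.953e+12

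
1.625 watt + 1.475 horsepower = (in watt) 1102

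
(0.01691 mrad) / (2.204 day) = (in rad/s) 8.88e-11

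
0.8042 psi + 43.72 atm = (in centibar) 4435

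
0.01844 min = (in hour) 0.0003073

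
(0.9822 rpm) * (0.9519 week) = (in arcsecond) 1.221e+10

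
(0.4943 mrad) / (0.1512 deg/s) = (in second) 0.1873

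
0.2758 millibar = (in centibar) 0.02758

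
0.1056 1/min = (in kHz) 1.76e-06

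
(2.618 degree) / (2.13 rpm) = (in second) 0.2049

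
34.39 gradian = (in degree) 30.95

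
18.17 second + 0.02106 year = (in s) 6.642e+05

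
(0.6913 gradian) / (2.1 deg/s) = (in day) 3.429e-06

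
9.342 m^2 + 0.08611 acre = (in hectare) 0.03578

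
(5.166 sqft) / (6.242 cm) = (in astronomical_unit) 5.14e-11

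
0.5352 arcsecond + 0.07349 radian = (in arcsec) 1.516e+04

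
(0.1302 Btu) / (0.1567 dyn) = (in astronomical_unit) 0.000586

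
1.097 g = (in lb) 0.002418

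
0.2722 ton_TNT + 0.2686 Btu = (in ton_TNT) 0.2722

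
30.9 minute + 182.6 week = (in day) 1278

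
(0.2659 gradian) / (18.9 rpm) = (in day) 2.442e-08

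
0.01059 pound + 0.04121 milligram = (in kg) 0.004804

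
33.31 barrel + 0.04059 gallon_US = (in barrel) 33.31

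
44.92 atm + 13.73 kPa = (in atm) 45.06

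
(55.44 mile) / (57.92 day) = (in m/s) 0.01783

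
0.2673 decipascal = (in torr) 0.0002005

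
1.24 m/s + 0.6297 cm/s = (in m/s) 1.246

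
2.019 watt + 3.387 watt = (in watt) 5.406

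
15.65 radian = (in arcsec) 3.228e+06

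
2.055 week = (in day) 14.38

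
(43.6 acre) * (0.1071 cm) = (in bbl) 1189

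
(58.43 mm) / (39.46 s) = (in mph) 0.003312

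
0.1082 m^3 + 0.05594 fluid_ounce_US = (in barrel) 0.6806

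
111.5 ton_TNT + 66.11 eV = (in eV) 2.912e+30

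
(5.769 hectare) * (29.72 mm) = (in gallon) 4.529e+05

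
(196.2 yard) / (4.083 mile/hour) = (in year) 3.117e-06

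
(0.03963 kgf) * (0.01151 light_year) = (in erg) 4.232e+20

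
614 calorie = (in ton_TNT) 6.14e-07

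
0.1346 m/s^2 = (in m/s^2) 0.1346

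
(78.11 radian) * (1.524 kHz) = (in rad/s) 1.19e+05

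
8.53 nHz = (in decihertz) 8.53e-08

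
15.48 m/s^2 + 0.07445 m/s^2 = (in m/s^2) 15.55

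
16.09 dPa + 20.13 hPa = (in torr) 15.11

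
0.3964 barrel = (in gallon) 16.65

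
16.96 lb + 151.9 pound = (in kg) 76.59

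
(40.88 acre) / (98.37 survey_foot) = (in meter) 5518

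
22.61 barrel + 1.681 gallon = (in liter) 3601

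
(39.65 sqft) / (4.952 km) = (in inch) 0.02929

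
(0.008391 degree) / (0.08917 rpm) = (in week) 2.593e-08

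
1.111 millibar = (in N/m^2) 111.1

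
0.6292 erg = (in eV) 3.927e+11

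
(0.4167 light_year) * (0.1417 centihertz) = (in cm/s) 5.586e+14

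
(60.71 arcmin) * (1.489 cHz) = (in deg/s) 0.01507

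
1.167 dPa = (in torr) 0.0008753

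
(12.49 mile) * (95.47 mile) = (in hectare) 3.088e+05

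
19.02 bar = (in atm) 18.77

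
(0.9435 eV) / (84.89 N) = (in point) 5.048e-18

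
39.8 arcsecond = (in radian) 0.000193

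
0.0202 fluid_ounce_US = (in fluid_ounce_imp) 0.02103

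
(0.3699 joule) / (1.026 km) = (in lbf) 8.105e-05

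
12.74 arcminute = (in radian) 0.003706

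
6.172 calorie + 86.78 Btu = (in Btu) 86.8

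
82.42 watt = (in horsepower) 0.1105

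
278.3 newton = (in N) 278.3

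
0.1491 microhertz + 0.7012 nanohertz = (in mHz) 0.0001498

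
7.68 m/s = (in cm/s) 768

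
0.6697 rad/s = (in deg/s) 38.37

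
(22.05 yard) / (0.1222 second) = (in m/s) 165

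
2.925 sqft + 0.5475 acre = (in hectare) 0.2216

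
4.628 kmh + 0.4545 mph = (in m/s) 1.489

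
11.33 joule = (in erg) 1.133e+08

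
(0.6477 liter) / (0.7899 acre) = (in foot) 6.648e-07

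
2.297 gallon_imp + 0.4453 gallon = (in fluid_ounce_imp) 426.8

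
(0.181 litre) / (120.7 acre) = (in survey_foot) 1.216e-09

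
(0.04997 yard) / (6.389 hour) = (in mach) 5.834e-09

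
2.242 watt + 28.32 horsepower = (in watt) 2.112e+04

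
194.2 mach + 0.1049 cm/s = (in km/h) 2.381e+05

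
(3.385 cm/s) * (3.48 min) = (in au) 4.725e-11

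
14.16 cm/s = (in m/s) 0.1416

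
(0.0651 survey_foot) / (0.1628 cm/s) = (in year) 3.865e-07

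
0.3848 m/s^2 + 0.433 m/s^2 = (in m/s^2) 0.8178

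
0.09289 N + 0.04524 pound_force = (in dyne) 2.941e+04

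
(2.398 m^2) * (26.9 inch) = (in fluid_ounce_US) 5.54e+04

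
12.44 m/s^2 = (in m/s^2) 12.44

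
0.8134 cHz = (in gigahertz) 8.134e-12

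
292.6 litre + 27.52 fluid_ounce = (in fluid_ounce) 9922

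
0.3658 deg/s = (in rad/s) 0.006384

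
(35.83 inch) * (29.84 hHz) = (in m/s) 2716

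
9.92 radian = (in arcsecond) 2.046e+06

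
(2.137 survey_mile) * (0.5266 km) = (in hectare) 181.1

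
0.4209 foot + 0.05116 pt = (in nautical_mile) 6.928e-05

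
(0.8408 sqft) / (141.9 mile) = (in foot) 1.122e-06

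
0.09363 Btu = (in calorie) 23.61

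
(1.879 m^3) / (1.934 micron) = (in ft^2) 1.046e+07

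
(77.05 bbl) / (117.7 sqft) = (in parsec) 3.631e-17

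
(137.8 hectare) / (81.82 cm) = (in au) 1.126e-05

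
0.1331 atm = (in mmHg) 101.2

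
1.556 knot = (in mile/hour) 1.791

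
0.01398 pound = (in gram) 6.341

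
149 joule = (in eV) 9.3e+20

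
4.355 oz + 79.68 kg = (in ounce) 2815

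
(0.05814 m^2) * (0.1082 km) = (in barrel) 39.57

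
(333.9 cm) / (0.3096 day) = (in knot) 0.0002426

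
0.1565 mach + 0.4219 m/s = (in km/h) 193.4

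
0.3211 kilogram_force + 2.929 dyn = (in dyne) 3.149e+05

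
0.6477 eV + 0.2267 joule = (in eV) 1.415e+18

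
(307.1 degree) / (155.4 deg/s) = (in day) 2.287e-05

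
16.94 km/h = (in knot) 9.147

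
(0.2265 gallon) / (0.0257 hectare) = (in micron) 3.336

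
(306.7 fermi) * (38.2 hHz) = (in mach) 3.441e-12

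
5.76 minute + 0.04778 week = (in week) 0.04835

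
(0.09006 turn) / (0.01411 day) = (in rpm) 0.004432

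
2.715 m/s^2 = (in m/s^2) 2.715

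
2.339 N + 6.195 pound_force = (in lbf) 6.721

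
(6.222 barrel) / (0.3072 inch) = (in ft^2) 1365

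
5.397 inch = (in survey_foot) 0.4497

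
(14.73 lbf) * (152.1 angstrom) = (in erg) 9.966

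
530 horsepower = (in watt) 3.952e+05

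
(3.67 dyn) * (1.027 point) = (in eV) 8.299e+10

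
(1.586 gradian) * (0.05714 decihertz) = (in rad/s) 0.0001424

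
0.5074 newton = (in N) 0.5074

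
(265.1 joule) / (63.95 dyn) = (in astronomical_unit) 2.771e-06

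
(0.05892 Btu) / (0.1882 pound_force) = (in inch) 2923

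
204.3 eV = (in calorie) 7.823e-18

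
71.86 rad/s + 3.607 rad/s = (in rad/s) 75.47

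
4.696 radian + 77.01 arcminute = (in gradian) 300.4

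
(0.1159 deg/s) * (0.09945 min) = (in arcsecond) 2490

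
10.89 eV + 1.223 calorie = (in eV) 3.194e+19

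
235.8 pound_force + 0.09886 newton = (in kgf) 107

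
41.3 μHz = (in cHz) 0.00413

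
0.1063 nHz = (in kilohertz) 1.063e-13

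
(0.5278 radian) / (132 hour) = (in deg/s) 6.364e-05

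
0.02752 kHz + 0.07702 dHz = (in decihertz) 275.3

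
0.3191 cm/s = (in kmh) 0.01149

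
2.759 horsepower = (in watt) 2057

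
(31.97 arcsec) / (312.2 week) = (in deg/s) 4.703e-11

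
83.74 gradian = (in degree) 75.37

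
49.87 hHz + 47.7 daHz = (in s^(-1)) 5464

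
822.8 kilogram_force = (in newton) 8069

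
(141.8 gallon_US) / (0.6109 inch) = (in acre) 0.008548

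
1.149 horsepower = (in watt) 856.8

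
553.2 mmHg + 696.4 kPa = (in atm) 7.601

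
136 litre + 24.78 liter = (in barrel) 1.011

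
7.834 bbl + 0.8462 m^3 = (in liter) 2092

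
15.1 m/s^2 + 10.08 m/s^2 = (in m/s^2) 25.18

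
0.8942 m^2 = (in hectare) 8.942e-05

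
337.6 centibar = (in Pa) 3.376e+05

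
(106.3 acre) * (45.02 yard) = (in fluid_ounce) 5.988e+11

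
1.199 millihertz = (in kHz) 1.199e-06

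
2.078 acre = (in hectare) 0.8409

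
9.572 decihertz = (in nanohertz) 9.572e+08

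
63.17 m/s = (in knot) 122.8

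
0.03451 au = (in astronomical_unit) 0.03451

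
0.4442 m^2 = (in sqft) 4.781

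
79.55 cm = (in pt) 2255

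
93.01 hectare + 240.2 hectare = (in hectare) 333.2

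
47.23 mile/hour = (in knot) 41.04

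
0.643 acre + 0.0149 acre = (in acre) 0.6579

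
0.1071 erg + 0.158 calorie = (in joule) 0.6611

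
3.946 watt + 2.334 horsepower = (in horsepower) 2.339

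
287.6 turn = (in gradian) 1.15e+05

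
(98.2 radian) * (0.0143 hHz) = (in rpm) 1341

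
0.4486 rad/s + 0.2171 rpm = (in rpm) 4.501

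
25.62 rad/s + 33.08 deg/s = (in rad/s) 26.2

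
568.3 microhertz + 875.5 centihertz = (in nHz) 8.756e+09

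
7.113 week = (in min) 7.17e+04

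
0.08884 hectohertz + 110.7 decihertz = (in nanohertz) 1.995e+10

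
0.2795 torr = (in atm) 0.0003678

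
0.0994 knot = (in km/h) 0.1841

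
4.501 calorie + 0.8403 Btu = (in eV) 5.651e+21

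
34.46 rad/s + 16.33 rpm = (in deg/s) 2072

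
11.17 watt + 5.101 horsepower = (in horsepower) 5.116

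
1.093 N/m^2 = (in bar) 1.093e-05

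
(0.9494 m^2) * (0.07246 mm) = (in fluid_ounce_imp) 2.421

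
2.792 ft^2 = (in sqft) 2.792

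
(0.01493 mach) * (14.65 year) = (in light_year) 2.483e-07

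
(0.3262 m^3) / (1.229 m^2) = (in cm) 26.54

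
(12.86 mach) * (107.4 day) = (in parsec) 1.317e-06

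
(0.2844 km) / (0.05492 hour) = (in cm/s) 143.8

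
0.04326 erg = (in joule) 4.326e-09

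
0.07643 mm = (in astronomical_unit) 5.109e-16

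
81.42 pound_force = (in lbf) 81.42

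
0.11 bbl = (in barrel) 0.11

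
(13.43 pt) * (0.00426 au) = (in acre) 746.1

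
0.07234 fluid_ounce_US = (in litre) 0.002139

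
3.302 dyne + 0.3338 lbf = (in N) 1.485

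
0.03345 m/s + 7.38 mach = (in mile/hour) 5621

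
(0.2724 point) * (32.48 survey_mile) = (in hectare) 0.0005023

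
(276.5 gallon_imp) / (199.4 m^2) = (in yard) 0.006894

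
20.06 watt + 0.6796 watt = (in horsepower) 0.02781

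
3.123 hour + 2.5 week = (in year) 0.0483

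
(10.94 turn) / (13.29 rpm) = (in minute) 0.8232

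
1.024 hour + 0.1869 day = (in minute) 330.6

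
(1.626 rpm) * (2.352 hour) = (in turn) 229.5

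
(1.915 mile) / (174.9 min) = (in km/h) 1.057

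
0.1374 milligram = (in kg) 1.374e-07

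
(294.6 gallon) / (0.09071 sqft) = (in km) 0.1323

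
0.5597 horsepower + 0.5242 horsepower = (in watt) 808.3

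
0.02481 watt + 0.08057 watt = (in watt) 0.1054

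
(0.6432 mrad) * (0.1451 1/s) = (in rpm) 0.0008912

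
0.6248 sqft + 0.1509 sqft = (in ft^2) 0.7757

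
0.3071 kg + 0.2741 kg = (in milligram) 5.812e+05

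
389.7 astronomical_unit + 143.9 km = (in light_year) 0.006162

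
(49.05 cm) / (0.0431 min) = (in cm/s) 18.97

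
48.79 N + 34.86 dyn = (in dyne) 4.879e+06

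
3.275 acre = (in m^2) 1.325e+04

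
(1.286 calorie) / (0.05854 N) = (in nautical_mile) 0.04963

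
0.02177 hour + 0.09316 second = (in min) 1.308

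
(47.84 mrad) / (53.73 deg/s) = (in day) 5.905e-07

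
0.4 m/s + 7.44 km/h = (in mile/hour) 5.518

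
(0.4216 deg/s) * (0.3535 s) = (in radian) 0.002601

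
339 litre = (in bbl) 2.132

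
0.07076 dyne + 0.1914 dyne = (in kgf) 2.673e-07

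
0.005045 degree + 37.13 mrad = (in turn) 0.005923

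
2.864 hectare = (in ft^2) 3.083e+05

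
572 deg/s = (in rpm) 95.33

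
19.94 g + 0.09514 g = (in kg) 0.02004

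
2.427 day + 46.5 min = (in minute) 3541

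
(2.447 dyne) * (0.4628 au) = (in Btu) 1606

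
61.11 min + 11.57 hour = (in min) 755.3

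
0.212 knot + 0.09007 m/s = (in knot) 0.3871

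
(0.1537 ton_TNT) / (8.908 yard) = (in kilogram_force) 8.051e+06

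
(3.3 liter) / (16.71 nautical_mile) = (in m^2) 1.066e-07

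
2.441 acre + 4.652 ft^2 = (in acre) 2.441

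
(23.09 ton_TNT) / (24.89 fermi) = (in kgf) 3.958e+23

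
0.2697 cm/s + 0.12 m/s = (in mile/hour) 0.2745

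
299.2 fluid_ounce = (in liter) 8.848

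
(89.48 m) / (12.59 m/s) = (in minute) 0.1185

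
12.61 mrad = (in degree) 0.7225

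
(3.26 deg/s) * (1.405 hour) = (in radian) 287.8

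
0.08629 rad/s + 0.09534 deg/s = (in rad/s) 0.08795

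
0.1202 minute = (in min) 0.1202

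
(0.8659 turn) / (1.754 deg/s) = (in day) 0.002057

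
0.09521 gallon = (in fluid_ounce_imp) 12.68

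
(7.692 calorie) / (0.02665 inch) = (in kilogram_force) 4848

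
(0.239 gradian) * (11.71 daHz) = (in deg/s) 25.19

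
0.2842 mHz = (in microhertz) 284.2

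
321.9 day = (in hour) 7726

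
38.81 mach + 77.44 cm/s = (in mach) 38.81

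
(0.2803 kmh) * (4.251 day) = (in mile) 17.77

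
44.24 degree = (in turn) 0.1229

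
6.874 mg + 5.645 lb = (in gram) 2561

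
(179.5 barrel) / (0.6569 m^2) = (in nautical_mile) 0.02346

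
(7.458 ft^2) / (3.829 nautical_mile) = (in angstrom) 9.771e+05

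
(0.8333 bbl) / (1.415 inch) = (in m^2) 3.686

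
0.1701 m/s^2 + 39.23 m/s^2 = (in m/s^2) 39.4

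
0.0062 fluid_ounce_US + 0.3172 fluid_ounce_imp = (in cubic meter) 9.196e-06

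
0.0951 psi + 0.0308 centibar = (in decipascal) 6865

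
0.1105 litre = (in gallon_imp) 0.02431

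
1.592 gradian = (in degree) 1.433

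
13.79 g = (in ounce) 0.4864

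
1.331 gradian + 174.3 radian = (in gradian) 1.11e+04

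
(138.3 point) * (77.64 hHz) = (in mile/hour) 847.3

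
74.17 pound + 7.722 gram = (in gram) 3.365e+04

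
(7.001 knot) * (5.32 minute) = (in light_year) 1.215e-13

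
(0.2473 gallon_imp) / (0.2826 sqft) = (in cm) 4.282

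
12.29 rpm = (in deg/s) 73.74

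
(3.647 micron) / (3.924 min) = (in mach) 4.549e-11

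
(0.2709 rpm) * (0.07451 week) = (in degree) 7.325e+04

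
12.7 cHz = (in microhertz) 1.27e+05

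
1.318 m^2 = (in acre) 0.0003257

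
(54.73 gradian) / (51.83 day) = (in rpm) 1.833e-06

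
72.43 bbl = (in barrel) 72.43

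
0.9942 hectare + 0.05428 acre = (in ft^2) 1.094e+05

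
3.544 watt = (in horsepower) 0.004753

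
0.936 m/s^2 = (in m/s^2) 0.936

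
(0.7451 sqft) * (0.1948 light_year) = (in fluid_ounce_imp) 4.49e+18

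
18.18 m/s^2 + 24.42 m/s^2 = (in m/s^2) 42.6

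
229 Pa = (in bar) 0.00229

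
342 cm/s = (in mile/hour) 7.65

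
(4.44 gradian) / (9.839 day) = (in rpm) 7.834e-07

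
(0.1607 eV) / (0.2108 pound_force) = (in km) 2.746e-23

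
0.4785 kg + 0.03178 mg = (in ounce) 16.88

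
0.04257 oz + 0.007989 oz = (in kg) 0.001433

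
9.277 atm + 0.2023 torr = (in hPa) 9400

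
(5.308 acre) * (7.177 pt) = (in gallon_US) 1.437e+04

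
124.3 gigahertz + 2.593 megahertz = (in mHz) 1.243e+14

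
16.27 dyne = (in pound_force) 3.658e-05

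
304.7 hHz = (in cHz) 3.047e+06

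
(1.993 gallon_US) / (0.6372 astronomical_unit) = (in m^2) 7.914e-14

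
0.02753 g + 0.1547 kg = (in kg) 0.1547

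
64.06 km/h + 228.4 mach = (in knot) 1.512e+05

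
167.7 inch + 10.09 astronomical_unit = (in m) 1.509e+12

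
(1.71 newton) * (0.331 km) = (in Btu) 0.5365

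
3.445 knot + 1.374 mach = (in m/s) 469.6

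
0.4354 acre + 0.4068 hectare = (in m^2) 5830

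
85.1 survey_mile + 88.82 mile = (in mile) 173.9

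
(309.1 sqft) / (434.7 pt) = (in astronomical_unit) 1.252e-09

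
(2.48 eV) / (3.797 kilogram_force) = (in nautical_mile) 5.762e-24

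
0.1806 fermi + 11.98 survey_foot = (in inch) 143.8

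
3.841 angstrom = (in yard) 4.201e-10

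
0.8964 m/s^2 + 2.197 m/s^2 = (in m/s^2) 3.093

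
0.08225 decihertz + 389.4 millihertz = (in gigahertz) 3.976e-10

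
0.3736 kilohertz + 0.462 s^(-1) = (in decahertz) 37.41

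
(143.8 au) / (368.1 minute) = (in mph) 2.179e+09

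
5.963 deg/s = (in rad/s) 0.1041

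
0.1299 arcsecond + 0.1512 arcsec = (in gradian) 8.676e-05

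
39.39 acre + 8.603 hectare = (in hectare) 24.54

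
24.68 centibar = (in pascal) 2.468e+04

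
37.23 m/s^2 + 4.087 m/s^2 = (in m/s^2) 41.32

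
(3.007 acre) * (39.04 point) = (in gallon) 4.427e+04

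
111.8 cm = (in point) 3169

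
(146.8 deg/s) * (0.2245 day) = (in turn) 7910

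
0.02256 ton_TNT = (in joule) 9.439e+07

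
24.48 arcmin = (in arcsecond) 1469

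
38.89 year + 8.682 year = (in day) 1.736e+04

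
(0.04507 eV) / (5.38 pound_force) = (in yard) 3.3e-22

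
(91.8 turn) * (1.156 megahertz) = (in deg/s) 3.82e+10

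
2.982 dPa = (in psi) 4.325e-05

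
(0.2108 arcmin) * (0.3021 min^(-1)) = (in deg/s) 1.769e-05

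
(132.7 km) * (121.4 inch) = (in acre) 101.1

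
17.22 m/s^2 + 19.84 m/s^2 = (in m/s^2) 37.06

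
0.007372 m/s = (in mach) 2.165e-05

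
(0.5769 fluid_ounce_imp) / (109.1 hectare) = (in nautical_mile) 8.112e-15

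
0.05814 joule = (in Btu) 5.511e-05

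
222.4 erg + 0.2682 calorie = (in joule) 1.122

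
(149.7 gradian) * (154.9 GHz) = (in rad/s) 3.642e+11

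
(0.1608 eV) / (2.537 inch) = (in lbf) 8.988e-20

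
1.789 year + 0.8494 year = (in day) 963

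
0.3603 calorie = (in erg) 1.507e+07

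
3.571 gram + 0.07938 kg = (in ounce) 2.926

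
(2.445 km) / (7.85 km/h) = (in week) 0.001854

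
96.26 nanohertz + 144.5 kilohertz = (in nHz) 1.445e+14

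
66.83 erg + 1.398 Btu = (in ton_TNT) 3.525e-07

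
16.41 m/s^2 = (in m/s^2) 16.41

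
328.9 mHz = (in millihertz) 328.9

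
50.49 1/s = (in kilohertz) 0.05049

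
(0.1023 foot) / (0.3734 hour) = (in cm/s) 0.00232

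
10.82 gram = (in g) 10.82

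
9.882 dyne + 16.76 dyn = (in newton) 0.0002664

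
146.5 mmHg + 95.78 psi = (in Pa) 6.799e+05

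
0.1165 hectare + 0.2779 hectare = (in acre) 0.9746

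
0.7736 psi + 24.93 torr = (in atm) 0.08544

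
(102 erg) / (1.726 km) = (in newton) 5.91e-09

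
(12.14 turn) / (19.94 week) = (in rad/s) 6.325e-06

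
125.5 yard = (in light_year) 1.213e-14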